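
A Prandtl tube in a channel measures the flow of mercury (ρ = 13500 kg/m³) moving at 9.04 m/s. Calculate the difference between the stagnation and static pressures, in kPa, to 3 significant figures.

The dynamic pressure equals the rise in static pressure at the stagnation point: ΔP = ½ρv².
ΔP = ½·13500·9.04² = 552000 Pa.

ΔP ≈ 552 kPa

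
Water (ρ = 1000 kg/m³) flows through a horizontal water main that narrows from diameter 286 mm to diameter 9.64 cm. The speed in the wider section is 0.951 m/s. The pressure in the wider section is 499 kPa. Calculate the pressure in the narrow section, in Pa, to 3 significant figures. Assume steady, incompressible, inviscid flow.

P₂ ≈ 464000 Pa

By continuity, v₂ = v₁·A₁/A₂ = 0.951·(642/73.0) = 8.37 m/s.
Bernoulli (h₁ = h₂): P₁ − P₂ = ½ρ(v₂² − v₁²).
P₂ = P₁ − ½ρ(v₂² − v₁²) = 499000 − ½·1000·(8.37² − 0.951²) = 499000 − 34600 = 464000 Pa.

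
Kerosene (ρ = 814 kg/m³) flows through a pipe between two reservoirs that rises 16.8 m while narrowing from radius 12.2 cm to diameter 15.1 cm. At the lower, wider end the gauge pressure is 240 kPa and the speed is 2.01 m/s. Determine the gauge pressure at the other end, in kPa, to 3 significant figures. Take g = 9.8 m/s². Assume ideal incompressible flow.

P₂ ≈ 96.4 kPa

By continuity, v₂ = v₁·A₁/A₂ = 2.01·(468/179) = 5.25 m/s.
Energy conservation along the streamline gives P₂ = P₁ − ½ρ(v₂² − v₁²) − ρg(h₂ − h₁).
P₂ = 240000 + ½·814·(2.01² − 5.25²) − 814·9.8·(+16.8) = 240000 + (-9570) − (134000) = 96400 Pa.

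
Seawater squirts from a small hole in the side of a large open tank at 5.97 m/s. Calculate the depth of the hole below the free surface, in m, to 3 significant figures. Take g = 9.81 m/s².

Inverting v = √(2gh) gives h = v² / 2g.
h = 5.97²/(2·9.81) = 35.6/19.62 = 1.82 m.

h = 1.82 m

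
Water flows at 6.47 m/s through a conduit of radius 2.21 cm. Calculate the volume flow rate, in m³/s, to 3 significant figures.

Q ≈ 0.00993 m³/s

Q = A·v = 0.00153 m² × 6.47 m/s = 0.00993 m³/s.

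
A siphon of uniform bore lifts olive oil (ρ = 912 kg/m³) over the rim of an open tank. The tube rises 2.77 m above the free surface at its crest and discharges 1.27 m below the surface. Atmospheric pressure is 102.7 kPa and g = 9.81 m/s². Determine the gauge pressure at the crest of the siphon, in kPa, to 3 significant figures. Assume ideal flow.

-36.1 kPa

The outlet speed comes from Torricelli: v = √(2g·1.27) = 4.99 m/s.
The bore is uniform, so the speed at the crest is the same v. Bernoulli surface→crest: P_atm = P_top + ½ρv² + ρg·h_top.
P_top = 102700 − ½·912·4.99² − 912·9.81·2.77 = 66600 Pa. So P_gauge = P_top − P_atm = -36100 Pa.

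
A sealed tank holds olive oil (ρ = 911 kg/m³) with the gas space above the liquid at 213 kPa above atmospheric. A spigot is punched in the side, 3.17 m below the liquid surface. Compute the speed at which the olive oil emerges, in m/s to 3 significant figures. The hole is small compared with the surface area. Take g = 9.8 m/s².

23.0 m/s

Take point 1 at the surface (v₁ ≈ 0) and point 2 at the hole (at atmospheric pressure). Bernoulli: P₁ + ρg h = P_atm + ½ρv₂².
With P₁ − P_atm = 213000 Pa, v₂ = √(2gh + 2ΔP/ρ) = √(2·9.8·3.17 + 2·213000/911) = 23.0 m/s.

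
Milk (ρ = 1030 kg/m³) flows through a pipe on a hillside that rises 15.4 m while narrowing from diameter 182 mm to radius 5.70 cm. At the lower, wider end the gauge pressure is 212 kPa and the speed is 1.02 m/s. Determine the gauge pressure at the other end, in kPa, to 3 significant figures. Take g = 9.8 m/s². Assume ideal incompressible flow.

By continuity, v₂ = v₁·A₁/A₂ = 1.02·(260/102) = 2.60 m/s.
Bernoulli: P₁ + ½ρv₁² + ρg h₁ = P₂ + ½ρv₂² + ρg h₂, so P₂ = P₁ + ½ρ(v₁² − v₂²) − ρg(h₂ − h₁).
P₂ = 212000 + ½·1030·(1.02² − 2.60²) − 1030·9.8·(+15.4) = 212000 + (-2940) − (155000) = 53600 Pa.

P₂ = 53.6 kPa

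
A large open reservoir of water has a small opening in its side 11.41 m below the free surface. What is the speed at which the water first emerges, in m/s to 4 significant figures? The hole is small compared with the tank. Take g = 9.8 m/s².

Bernoulli from surface to hole (P equal, v_surface ≈ 0): v = √(2gh) = √(2×9.8×11.41) = 14.95 m/s.

v ≈ 14.95 m/s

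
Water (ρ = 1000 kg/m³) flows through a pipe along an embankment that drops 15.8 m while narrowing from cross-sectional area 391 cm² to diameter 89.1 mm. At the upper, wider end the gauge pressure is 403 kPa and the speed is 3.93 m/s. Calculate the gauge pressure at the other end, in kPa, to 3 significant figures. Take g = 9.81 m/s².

262 kPa

By continuity, v₂ = v₁·A₁/A₂ = 3.93·(391/62.4) = 24.6 m/s.
Applying Bernoulli between the two ends and solving for P₂: P₂ = P₁ + ½ρ(v₁² − v₂²) − ρgΔh.
P₂ = 403000 + ½·1000·(3.93² − 24.6²) − 1000·9.81·(−15.8) = 403000 + (-296000) − (-155000) = 262000 Pa.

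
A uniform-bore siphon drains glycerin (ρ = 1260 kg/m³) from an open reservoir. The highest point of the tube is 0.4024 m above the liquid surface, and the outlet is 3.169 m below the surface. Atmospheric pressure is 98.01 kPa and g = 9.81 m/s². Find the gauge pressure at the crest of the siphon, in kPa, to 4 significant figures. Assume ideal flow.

From the surface to the outlet (both open to atmosphere, surface at rest): v = √(2g·h_out) = √(2·9.81·3.169) = 7.885 m/s.
Continuity keeps v the same throughout the tube; from surface to crest, P_atm + 0 = P_top + ½ρv² + ρg·h_top.
P_top = 98010 − ½·1260·7.885² − 1260·9.81·0.4024 = 53870 Pa. So P_gauge = P_top − P_atm = -44140 Pa.

P_gauge ≈ -44.14 kPa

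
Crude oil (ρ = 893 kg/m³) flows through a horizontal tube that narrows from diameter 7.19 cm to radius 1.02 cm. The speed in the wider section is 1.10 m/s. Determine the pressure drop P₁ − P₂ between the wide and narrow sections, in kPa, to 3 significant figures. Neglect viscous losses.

The volume flow rate is constant, so v₂ = (A₁/A₂)v₁ = (40.6/3.27)·1.10 = 13.7 m/s.
Bernoulli (h₁ = h₂): P₁ − P₂ = ½ρ(v₂² − v₁²).
P₁ − P₂ = ½·893·(13.7² − 1.10²) = ½·893·186 = 82800 Pa.

82.8 kPa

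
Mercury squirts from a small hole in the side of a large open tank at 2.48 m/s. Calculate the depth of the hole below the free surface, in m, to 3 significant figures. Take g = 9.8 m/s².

Inverting v = √(2gh) gives h = v² / 2g.
h = 2.48²/(2·9.8) = 6.15/19.60 = 0.314 m.

0.314 m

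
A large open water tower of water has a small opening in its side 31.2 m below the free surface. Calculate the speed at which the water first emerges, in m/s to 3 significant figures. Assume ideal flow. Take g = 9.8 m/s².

24.7 m/s

With the surface at rest and both surface and jet at atmospheric pressure, Bernoulli gives ρg h = ½ρv², so v = √(2gh) = √(2·9.8·31.2) = 24.7 m/s.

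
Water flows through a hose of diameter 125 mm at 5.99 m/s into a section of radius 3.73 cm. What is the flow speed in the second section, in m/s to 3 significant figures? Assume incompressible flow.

16.8 m/s

The volume flow rate is constant, so v₂ = (A₁/A₂)v₁ = (123/43.7)·5.99 = 16.8 m/s.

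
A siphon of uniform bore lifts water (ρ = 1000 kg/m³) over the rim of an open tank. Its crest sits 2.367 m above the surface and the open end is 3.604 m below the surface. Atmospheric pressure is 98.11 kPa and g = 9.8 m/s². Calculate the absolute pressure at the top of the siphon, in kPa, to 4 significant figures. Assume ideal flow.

From the surface to the outlet (both open to atmosphere, surface at rest): v = √(2g·h_out) = √(2·9.8·3.604) = 8.405 m/s.
With constant cross-section the crest speed equals v; applying Bernoulli from the surface up to the crest, P_top = P_atm − ½ρv² − ρg·h_top.
P_top = 98110 − ½·1000·8.405² − 1000·9.8·2.367 = 39590 Pa.

P_top ≈ 39.59 kPa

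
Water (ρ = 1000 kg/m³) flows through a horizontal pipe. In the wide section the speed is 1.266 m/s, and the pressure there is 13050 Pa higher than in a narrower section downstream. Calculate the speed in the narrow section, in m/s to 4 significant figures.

Along the level pipe P + ½ρv² is conserved, hence v₂² = v₁² + 2(P₁ − P₂)/ρ.
v₂ = √(1.266² + 2·13050/1000) = √(1.603 + 26.10) = 5.263 m/s.

v₂ = 5.263 m/s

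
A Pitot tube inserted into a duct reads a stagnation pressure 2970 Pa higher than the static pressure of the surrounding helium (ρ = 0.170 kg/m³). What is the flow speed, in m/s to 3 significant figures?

v ≈ 187 m/s

The dynamic pressure equals the rise in static pressure at the stagnation point: ΔP = ½ρv².
v = √(2ΔP/ρ) = √(2·2970/0.170) = 187 m/s.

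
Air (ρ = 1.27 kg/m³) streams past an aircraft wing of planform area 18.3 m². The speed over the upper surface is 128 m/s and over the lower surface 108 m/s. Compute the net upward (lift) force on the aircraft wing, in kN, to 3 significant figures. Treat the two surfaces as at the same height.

F = 54.8 kN

With equal heights on the two surfaces, Bernoulli gives P_lower − P_upper = ½ρ(v_upper² − v_lower²).
ΔP = ½·1.27·(128² − 108²) = 3000 Pa.
Lift = ΔP · A = 3000 × 18.3 = 54800 N.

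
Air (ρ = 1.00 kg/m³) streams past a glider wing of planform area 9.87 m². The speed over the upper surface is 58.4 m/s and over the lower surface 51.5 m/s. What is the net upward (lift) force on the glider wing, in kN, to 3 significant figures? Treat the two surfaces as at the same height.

F = 3.74 kN

With equal heights on the two surfaces, Bernoulli gives P_lower − P_upper = ½ρ(v_upper² − v_lower²).
ΔP = ½·1.00·(58.4² − 51.5²) = 379 Pa.
Lift = ΔP · A = 379 × 9.87 = 3740 N.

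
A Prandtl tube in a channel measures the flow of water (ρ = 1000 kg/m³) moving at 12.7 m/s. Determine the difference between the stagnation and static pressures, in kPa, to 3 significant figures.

80.6 kPa

The dynamic pressure equals the rise in static pressure at the stagnation point: ΔP = ½ρv².
ΔP = ½·1000·12.7² = 80600 Pa.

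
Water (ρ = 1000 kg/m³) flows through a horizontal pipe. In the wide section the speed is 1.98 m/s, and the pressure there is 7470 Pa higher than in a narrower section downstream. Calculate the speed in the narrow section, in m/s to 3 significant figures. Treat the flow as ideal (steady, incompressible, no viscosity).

v₂ ≈ 4.34 m/s

With h₁ = h₂, rearranging Bernoulli gives v₂ = √(v₁² + 2ΔP/ρ).
v₂ = √(1.98² + 2·7470/1000) = √(3.92 + 14.9) = 4.34 m/s.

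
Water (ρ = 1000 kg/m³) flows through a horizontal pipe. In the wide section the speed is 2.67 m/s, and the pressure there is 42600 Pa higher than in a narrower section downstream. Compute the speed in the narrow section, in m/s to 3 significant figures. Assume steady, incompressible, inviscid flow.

Along the level pipe P + ½ρv² is conserved, hence v₂² = v₁² + 2(P₁ − P₂)/ρ.
v₂ = √(2.67² + 2·42600/1000) = √(7.13 + 85.2) = 9.61 m/s.

v₂ ≈ 9.61 m/s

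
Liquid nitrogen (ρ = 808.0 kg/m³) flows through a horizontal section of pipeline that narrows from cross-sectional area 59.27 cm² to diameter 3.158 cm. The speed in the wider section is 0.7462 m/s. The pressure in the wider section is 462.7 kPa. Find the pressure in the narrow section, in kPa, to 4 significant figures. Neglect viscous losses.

P₂ ≈ 450.0 kPa

The volume flow rate is constant, so v₂ = (A₁/A₂)v₁ = (59.27/7.833)·0.7462 = 5.646 m/s.
With no height change, Bernoulli's equation is P₁ + ½ρv₁² = P₂ + ½ρv₂².
P₂ = P₁ − ½ρ(v₂² − v₁²) = 462700 − ½·808.0·(5.646² − 0.7462²) = 462700 − 12660 = 450000 Pa.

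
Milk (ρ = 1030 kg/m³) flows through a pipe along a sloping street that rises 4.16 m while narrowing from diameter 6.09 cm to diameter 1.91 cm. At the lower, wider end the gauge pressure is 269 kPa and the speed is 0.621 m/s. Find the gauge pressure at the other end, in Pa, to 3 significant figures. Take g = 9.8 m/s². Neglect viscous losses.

Continuity gives A₁v₁ = A₂v₂, so v₂ = (29.1 cm²)/(2.87 cm²) × 0.621 m/s = 6.31 m/s.
Bernoulli: P₁ + ½ρv₁² + ρg h₁ = P₂ + ½ρv₂² + ρg h₂, so P₂ = P₁ + ½ρ(v₁² − v₂²) − ρg(h₂ − h₁).
P₂ = 269000 + ½·1030·(0.621² − 6.31²) − 1030·9.8·(+4.16) = 269000 + (-20300) − (42000) = 207000 Pa.

P₂ ≈ 207000 Pa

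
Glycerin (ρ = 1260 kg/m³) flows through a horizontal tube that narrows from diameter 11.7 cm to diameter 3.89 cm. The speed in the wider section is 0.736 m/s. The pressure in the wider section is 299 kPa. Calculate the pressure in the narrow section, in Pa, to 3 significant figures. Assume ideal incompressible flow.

The volume flow rate is constant, so v₂ = (A₁/A₂)v₁ = (108/11.9)·0.736 = 6.66 m/s.
Bernoulli (h₁ = h₂): P₁ − P₂ = ½ρ(v₂² − v₁²).
P₂ = P₁ − ½ρ(v₂² − v₁²) = 299000 − ½·1260·(6.66² − 0.736²) = 299000 − 27600 = 271000 Pa.

P₂ ≈ 271000 Pa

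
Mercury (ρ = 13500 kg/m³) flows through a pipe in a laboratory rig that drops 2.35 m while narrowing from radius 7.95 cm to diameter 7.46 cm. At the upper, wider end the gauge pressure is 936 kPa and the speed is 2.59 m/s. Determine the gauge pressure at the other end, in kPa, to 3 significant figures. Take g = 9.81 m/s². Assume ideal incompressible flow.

P₂ ≈ 358 kPa

Mass conservation (A₁v₁ = A₂v₂) gives v₂ = 2.59 × 199/43.7 = 11.8 m/s.
Bernoulli: P₁ + ½ρv₁² + ρg h₁ = P₂ + ½ρv₂² + ρg h₂, so P₂ = P₁ + ½ρ(v₁² − v₂²) − ρg(h₂ − h₁).
P₂ = 936000 + ½·13500·(2.59² − 11.8²) − 13500·9.81·(−2.35) = 936000 + (-889000) − (-311000) = 358000 Pa.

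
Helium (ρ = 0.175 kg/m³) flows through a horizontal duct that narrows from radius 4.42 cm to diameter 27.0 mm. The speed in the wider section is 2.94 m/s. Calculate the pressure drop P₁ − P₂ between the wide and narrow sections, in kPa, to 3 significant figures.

Mass conservation (A₁v₁ = A₂v₂) gives v₂ = 2.94 × 61.4/5.73 = 31.5 m/s.
Along the horizontal streamline, P + ½ρv² is constant.
P₁ − P₂ = ½·0.175·(31.5² − 2.94²) = ½·0.175·985 = 86.2 Pa.

ΔP ≈ 0.0862 kPa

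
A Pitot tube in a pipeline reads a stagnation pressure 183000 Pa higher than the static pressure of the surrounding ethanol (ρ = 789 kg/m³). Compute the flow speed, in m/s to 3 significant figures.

Bernoulli between the free stream and the stagnation point: ½ρv² = P_stag − P_static.
v = √(2ΔP/ρ) = √(2·183000/789) = 21.5 m/s.

21.5 m/s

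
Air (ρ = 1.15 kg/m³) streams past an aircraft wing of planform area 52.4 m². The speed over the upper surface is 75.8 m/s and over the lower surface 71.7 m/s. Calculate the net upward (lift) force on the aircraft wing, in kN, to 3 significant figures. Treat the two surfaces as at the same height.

From P + ½ρv² = const at equal height, P_low − P_up = ½ρ(v_up² − v_low²).
ΔP = ½·1.15·(75.8² − 71.7²) = 348 Pa.
Lift = ΔP · A = 348 × 52.4 = 18200 N.

F ≈ 18.2 kN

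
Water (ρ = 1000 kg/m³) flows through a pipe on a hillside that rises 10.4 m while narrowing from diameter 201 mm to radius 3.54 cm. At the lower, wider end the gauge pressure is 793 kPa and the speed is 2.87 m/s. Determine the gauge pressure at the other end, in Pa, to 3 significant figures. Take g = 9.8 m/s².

P₂ ≈ 428000 Pa

Mass conservation (A₁v₁ = A₂v₂) gives v₂ = 2.87 × 317/39.4 = 23.1 m/s.
Energy conservation along the streamline gives P₂ = P₁ − ½ρ(v₂² − v₁²) − ρg(h₂ − h₁).
P₂ = 793000 + ½·1000·(2.87² − 23.1²) − 1000·9.8·(+10.4) = 793000 + (-263000) − (102000) = 428000 Pa.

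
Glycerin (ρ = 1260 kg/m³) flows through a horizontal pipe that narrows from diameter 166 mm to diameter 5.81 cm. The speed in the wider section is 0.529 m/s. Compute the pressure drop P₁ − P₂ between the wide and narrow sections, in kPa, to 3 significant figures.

ΔP = 11.6 kPa

By continuity, v₂ = v₁·A₁/A₂ = 0.529·(216/26.5) = 4.32 m/s.
Along the horizontal streamline, P + ½ρv² is constant.
P₁ − P₂ = ½·1260·(4.32² − 0.529²) = ½·1260·18.4 = 11600 Pa.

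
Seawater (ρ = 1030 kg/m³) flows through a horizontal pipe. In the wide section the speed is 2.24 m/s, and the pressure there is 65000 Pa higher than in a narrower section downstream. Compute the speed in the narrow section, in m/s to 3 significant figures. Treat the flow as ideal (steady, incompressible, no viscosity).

v₂ ≈ 11.5 m/s

Horizontal Bernoulli: P₁ + ½ρv₁² = P₂ + ½ρv₂², so v₂² = v₁² + 2(P₁ − P₂)/ρ.
v₂ = √(2.24² + 2·65000/1030) = √(5.02 + 126) = 11.5 m/s.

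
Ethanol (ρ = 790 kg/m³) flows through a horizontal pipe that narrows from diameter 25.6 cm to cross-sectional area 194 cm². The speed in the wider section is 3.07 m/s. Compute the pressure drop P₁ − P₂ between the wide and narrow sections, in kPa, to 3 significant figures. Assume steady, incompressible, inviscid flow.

The volume flow rate is constant, so v₂ = (A₁/A₂)v₁ = (515/194)·3.07 = 8.15 m/s.
Along the horizontal streamline, P + ½ρv² is constant.
P₁ − P₂ = ½·790·(8.15² − 3.07²) = ½·790·56.9 = 22500 Pa.

ΔP = 22.5 kPa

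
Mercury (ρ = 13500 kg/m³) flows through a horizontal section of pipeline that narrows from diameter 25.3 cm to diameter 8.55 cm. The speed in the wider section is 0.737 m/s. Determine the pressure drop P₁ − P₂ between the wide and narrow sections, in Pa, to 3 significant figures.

Mass conservation (A₁v₁ = A₂v₂) gives v₂ = 0.737 × 503/57.4 = 6.45 m/s.
Along the horizontal streamline, P + ½ρv² is constant.
P₁ − P₂ = ½·13500·(6.45² − 0.737²) = ½·13500·41.1 = 277000 Pa.

ΔP = 277000 Pa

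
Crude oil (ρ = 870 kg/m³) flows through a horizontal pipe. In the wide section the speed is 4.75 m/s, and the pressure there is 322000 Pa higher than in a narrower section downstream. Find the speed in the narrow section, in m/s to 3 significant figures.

v₂ ≈ 27.6 m/s

Horizontal Bernoulli: P₁ + ½ρv₁² = P₂ + ½ρv₂², so v₂² = v₁² + 2(P₁ − P₂)/ρ.
v₂ = √(4.75² + 2·322000/870) = √(22.6 + 740) = 27.6 m/s.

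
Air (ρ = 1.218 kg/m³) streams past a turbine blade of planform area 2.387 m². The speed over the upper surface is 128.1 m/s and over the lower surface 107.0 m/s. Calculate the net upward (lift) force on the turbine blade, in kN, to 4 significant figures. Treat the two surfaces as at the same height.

The faster flow above has the lower pressure; Bernoulli (same height) gives ΔP = ½ρ(v_up² − v_low²).
ΔP = ½·1.218·(128.1² − 107.0²) = 3021 Pa.
Lift = ΔP · A = 3021 × 2.387 = 7211 N.

F ≈ 7.211 kN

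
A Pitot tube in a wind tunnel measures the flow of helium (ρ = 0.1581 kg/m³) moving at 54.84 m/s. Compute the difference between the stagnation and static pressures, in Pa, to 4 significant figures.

The dynamic pressure equals the rise in static pressure at the stagnation point: ΔP = ½ρv².
ΔP = ½·0.1581·54.84² = 237.7 Pa.

ΔP ≈ 237.7 Pa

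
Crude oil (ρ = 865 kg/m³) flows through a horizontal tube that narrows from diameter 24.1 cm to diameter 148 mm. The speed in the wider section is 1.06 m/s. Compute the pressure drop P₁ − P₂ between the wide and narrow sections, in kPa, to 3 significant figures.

By continuity, v₂ = v₁·A₁/A₂ = 1.06·(456/172) = 2.81 m/s.
The pipe is horizontal, so Bernoulli reduces to P₁ + ½ρv₁² = P₂ + ½ρv₂².
P₁ − P₂ = ½·865·(2.81² − 1.06²) = ½·865·6.78 = 2930 Pa.

ΔP ≈ 2.93 kPa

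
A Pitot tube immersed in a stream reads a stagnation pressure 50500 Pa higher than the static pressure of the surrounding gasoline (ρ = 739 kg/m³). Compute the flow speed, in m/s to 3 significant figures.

Bernoulli between the free stream and the stagnation point: ½ρv² = P_stag − P_static.
v = √(2ΔP/ρ) = √(2·50500/739) = 11.7 m/s.

v = 11.7 m/s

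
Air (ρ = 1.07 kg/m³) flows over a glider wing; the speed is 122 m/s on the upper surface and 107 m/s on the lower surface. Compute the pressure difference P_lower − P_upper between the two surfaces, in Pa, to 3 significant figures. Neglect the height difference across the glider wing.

ΔP ≈ 1840 Pa

Bernoulli (same height): P_lower − P_upper = ½ρ(v_upper² − v_lower²).
ΔP = ½·1.07·(122² − 107²) = 1840 Pa.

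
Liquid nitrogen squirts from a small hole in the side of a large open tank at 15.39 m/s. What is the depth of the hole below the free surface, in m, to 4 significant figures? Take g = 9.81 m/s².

h = 12.07 m

Torricelli: v = √(2gh), so h = v²/(2g).
h = 15.39²/(2·9.81) = 236.9/19.62 = 12.07 m.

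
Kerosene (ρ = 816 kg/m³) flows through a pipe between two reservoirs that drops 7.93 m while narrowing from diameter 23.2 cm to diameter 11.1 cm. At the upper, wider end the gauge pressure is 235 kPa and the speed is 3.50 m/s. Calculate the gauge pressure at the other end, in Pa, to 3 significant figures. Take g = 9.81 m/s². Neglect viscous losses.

Mass conservation (A₁v₁ = A₂v₂) gives v₂ = 3.50 × 423/96.8 = 15.3 m/s.
Bernoulli: P₁ + ½ρv₁² + ρg h₁ = P₂ + ½ρv₂² + ρg h₂, so P₂ = P₁ + ½ρ(v₁² − v₂²) − ρg(h₂ − h₁).
P₂ = 235000 + ½·816·(3.50² − 15.3²) − 816·9.81·(−7.93) = 235000 + (-90400) − (-63500) = 208000 Pa.

P₂ ≈ 208000 Pa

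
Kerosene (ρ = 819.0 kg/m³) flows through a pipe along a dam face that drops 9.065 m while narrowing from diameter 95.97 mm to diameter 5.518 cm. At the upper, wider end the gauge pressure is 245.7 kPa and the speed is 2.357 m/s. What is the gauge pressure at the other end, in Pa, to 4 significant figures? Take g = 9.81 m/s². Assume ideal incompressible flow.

300000 Pa

Continuity gives A₁v₁ = A₂v₂, so v₂ = (72.34 cm²)/(23.91 cm²) × 2.357 m/s = 7.130 m/s.
Bernoulli: P₁ + ½ρv₁² + ρg h₁ = P₂ + ½ρv₂² + ρg h₂, so P₂ = P₁ + ½ρ(v₁² − v₂²) − ρg(h₂ − h₁).
P₂ = 245700 + ½·819.0·(2.357² − 7.130²) − 819.0·9.81·(−9.065) = 245700 + (-18540) − (-72830) = 300000 Pa.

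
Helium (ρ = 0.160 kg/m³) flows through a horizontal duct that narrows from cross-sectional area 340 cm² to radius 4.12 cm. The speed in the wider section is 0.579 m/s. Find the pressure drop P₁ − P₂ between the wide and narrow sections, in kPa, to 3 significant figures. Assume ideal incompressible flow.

Continuity gives A₁v₁ = A₂v₂, so v₂ = (340 cm²)/(53.3 cm²) × 0.579 m/s = 3.69 m/s.
With no height change, Bernoulli's equation is P₁ + ½ρv₁² = P₂ + ½ρv₂².
P₁ − P₂ = ½·0.160·(3.69² − 0.579²) = ½·0.160·13.3 = 1.06 Pa.

ΔP ≈ 0.00106 kPa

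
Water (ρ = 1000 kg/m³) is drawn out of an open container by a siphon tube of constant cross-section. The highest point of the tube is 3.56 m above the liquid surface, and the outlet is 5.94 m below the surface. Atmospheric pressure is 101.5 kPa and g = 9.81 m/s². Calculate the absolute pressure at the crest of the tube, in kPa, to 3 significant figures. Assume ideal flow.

The outlet speed comes from Torricelli: v = √(2g·5.94) = 10.8 m/s.
The bore is uniform, so the speed at the crest is the same v. Bernoulli surface→crest: P_atm = P_top + ½ρv² + ρg·h_top.
P_top = 101500 − ½·1000·10.8² − 1000·9.81·3.56 = 8300 Pa.

P_top ≈ 8.30 kPa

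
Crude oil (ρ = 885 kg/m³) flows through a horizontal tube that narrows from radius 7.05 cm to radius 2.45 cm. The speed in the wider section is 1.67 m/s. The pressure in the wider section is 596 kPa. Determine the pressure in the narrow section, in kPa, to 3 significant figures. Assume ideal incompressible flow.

P₂ ≈ 513 kPa

The volume flow rate is constant, so v₂ = (A₁/A₂)v₁ = (156/18.9)·1.67 = 13.8 m/s.
With no height change, Bernoulli's equation is P₁ + ½ρv₁² = P₂ + ½ρv₂².
P₂ = P₁ − ½ρ(v₂² − v₁²) = 596000 − ½·885·(13.8² − 1.67²) = 596000 − 83400 = 513000 Pa.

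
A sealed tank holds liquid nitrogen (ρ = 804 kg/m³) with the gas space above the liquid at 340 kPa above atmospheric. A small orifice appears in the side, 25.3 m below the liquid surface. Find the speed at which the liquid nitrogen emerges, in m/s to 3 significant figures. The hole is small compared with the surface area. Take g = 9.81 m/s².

Take point 1 at the surface (v₁ ≈ 0) and point 2 at the hole (at atmospheric pressure). Bernoulli: P₁ + ρg h = P_atm + ½ρv₂².
With P₁ − P_atm = 340000 Pa, v₂ = √(2gh + 2ΔP/ρ) = √(2·9.81·25.3 + 2·340000/804) = 36.6 m/s.

36.6 m/s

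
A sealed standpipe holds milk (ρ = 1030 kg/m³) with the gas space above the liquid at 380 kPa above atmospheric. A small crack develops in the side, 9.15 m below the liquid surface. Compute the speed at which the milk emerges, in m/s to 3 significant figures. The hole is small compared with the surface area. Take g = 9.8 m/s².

v = 30.3 m/s

Take point 1 at the surface (v₁ ≈ 0) and point 2 at the hole (at atmospheric pressure). Bernoulli: P₁ + ρg h = P_atm + ½ρv₂².
With P₁ − P_atm = 380000 Pa, v₂ = √(2gh + 2ΔP/ρ) = √(2·9.8·9.15 + 2·380000/1030) = 30.3 m/s.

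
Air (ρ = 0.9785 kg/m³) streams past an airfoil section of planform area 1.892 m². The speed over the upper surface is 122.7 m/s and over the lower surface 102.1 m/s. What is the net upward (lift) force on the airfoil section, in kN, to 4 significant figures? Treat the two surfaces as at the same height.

F ≈ 4.287 kN

From P + ½ρv² = const at equal height, P_low − P_up = ½ρ(v_up² − v_low²).
ΔP = ½·0.9785·(122.7² − 102.1²) = 2266 Pa.
Lift = ΔP · A = 2266 × 1.892 = 4287 N.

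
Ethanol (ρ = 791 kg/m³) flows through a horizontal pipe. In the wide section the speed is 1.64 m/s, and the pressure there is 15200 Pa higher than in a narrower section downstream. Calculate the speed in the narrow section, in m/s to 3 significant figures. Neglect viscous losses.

v₂ ≈ 6.41 m/s

With h₁ = h₂, rearranging Bernoulli gives v₂ = √(v₁² + 2ΔP/ρ).
v₂ = √(1.64² + 2·15200/791) = √(2.69 + 38.4) = 6.41 m/s.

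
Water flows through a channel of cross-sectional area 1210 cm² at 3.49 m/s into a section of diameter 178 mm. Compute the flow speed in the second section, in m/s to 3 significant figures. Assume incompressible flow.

v₂ ≈ 17.0 m/s

Mass conservation (A₁v₁ = A₂v₂) gives v₂ = 3.49 × 1210/249 = 17.0 m/s.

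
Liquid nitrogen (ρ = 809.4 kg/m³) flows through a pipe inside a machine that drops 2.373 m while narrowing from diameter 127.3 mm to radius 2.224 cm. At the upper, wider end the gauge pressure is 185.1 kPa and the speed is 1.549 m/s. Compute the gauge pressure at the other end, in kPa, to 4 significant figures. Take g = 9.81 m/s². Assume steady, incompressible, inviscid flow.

P₂ = 139.8 kPa

Mass conservation (A₁v₁ = A₂v₂) gives v₂ = 1.549 × 127.3/15.54 = 12.69 m/s.
Bernoulli: P₁ + ½ρv₁² + ρg h₁ = P₂ + ½ρv₂² + ρg h₂, so P₂ = P₁ + ½ρ(v₁² − v₂²) − ρg(h₂ − h₁).
P₂ = 185100 + ½·809.4·(1.549² − 12.69²) − 809.4·9.81·(−2.373) = 185100 + (-64180) − (-18840) = 139800 Pa.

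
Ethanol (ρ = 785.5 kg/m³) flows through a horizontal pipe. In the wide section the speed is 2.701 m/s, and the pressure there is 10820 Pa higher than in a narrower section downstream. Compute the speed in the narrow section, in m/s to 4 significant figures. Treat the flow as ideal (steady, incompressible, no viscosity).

Horizontal Bernoulli: P₁ + ½ρv₁² = P₂ + ½ρv₂², so v₂² = v₁² + 2(P₁ − P₂)/ρ.
v₂ = √(2.701² + 2·10820/785.5) = √(7.295 + 27.55) = 5.903 m/s.

v₂ ≈ 5.903 m/s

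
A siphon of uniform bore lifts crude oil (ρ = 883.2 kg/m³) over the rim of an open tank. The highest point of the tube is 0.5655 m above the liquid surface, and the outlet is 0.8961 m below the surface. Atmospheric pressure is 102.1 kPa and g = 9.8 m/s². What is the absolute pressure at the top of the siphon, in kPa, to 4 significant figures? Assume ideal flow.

The outlet speed comes from Torricelli: v = √(2g·0.8961) = 4.191 m/s.
Continuity keeps v the same throughout the tube; from surface to crest, P_atm + 0 = P_top + ½ρv² + ρg·h_top.
P_top = 102100 − ½·883.2·4.191² − 883.2·9.8·0.5655 = 89450 Pa.

89.45 kPa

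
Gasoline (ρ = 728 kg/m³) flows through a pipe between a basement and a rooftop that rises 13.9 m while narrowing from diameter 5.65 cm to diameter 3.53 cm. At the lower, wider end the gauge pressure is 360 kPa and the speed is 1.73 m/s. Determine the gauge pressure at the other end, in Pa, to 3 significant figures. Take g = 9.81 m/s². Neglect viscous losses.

P₂ = 255000 Pa

By continuity, v₂ = v₁·A₁/A₂ = 1.73·(25.1/9.79) = 4.43 m/s.
Applying Bernoulli between the two ends and solving for P₂: P₂ = P₁ + ½ρ(v₁² − v₂²) − ρgΔh.
P₂ = 360000 + ½·728·(1.73² − 4.43²) − 728·9.81·(+13.9) = 360000 + (-6060) − (99300) = 255000 Pa.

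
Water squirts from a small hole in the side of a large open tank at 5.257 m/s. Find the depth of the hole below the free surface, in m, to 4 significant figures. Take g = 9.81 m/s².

Inverting v = √(2gh) gives h = v² / 2g.
h = 5.257²/(2·9.81) = 27.64/19.62 = 1.409 m.

h ≈ 1.409 m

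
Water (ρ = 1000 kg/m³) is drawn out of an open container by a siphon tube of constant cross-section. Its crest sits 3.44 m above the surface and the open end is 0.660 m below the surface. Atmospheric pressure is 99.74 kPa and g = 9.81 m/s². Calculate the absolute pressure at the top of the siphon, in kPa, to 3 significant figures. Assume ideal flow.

The outlet speed comes from Torricelli: v = √(2g·0.660) = 3.60 m/s.
With constant cross-section the crest speed equals v; applying Bernoulli from the surface up to the crest, P_top = P_atm − ½ρv² − ρg·h_top.
P_top = 99740 − ½·1000·3.60² − 1000·9.81·3.44 = 59500 Pa.

59.5 kPa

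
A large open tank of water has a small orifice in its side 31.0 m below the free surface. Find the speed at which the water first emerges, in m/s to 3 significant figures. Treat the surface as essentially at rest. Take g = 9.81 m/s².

24.7 m/s

With the surface at rest and both surface and jet at atmospheric pressure, Bernoulli gives ρg h = ½ρv², so v = √(2gh) = √(2·9.81·31.0) = 24.7 m/s.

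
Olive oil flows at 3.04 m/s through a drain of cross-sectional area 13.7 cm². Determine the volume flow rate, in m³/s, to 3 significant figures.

Q ≈ 0.00416 m³/s

Q = A·v = 0.00137 m² × 3.04 m/s = 0.00416 m³/s.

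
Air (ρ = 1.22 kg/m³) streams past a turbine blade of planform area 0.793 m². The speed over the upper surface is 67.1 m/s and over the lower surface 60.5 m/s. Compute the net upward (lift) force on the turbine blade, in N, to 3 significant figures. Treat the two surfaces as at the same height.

With equal heights on the two surfaces, Bernoulli gives P_lower − P_upper = ½ρ(v_upper² − v_lower²).
ΔP = ½·1.22·(67.1² − 60.5²) = 514 Pa.
Lift = ΔP · A = 514 × 0.793 = 407 N.

407 N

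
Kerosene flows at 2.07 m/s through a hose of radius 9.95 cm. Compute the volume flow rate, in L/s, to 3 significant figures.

Q = 64.4 L/s

Q = A·v = 0.0311 m² × 2.07 m/s = 0.0644 m³/s.
Converting: 0.0644 m³/s × 1000 = 64.4 L/s.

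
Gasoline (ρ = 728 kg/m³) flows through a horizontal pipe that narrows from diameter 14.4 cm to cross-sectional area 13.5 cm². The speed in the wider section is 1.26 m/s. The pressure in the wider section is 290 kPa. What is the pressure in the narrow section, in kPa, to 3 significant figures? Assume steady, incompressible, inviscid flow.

The volume flow rate is constant, so v₂ = (A₁/A₂)v₁ = (163/13.5)·1.26 = 15.2 m/s.
Along the horizontal streamline, P + ½ρv² is constant.
P₂ = P₁ − ½ρ(v₂² − v₁²) = 290000 − ½·728·(15.2² − 1.26²) = 290000 − 83500 = 206000 Pa.

P₂ = 206 kPa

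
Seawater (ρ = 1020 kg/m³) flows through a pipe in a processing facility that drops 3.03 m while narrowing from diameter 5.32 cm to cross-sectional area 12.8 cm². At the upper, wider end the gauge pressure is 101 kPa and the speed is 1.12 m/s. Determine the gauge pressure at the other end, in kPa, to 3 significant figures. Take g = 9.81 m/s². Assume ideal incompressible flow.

P₂ = 130 kPa

By continuity, v₂ = v₁·A₁/A₂ = 1.12·(22.2/12.8) = 1.95 m/s.
Bernoulli: P₁ + ½ρv₁² + ρg h₁ = P₂ + ½ρv₂² + ρg h₂, so P₂ = P₁ + ½ρ(v₁² − v₂²) − ρg(h₂ − h₁).
P₂ = 101000 + ½·1020·(1.12² − 1.95²) − 1020·9.81·(−3.03) = 101000 + (-1290) − (-30300) = 130000 Pa.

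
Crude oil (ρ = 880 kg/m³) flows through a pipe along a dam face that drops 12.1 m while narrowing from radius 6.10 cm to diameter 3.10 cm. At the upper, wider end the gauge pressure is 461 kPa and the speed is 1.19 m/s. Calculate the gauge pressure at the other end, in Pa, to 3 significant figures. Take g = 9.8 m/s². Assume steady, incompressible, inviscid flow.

Continuity gives A₁v₁ = A₂v₂, so v₂ = (117 cm²)/(7.55 cm²) × 1.19 m/s = 18.4 m/s.
Bernoulli: P₁ + ½ρv₁² + ρg h₁ = P₂ + ½ρv₂² + ρg h₂, so P₂ = P₁ + ½ρ(v₁² − v₂²) − ρg(h₂ − h₁).
P₂ = 461000 + ½·880·(1.19² − 18.4²) − 880·9.8·(−12.1) = 461000 + (-149000) − (-104000) = 417000 Pa.

P₂ ≈ 417000 Pa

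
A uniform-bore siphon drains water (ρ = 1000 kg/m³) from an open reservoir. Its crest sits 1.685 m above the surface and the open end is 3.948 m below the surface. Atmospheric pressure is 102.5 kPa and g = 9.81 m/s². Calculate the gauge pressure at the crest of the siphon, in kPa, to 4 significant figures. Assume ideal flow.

The outlet speed comes from Torricelli: v = √(2g·3.948) = 8.801 m/s.
With constant cross-section the crest speed equals v; applying Bernoulli from the surface up to the crest, P_top = P_atm − ½ρv² − ρg·h_top.
P_top = 102500 − ½·1000·8.801² − 1000·9.81·1.685 = 47240 Pa. So P_gauge = P_top − P_atm = -55260 Pa.

P_gauge ≈ -55.26 kPa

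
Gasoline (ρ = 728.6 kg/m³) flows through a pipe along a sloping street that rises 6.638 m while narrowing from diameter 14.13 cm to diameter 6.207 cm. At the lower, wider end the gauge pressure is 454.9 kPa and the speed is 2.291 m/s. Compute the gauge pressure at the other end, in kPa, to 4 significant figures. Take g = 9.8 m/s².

P₂ ≈ 358.1 kPa

The volume flow rate is constant, so v₂ = (A₁/A₂)v₁ = (156.8/30.26)·2.291 = 11.87 m/s.
Bernoulli: P₁ + ½ρv₁² + ρg h₁ = P₂ + ½ρv₂² + ρg h₂, so P₂ = P₁ + ½ρ(v₁² − v₂²) − ρg(h₂ − h₁).
P₂ = 454900 + ½·728.6·(2.291² − 11.87²) − 728.6·9.8·(+6.638) = 454900 + (-49440) − (47400) = 358100 Pa.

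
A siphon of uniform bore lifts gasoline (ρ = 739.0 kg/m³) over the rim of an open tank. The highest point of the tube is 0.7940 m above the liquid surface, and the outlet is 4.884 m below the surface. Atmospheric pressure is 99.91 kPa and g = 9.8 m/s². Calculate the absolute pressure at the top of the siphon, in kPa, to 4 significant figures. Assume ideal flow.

Bernoulli surface→outlet gives ½v² = g·h_out, so v = √(2·9.8·4.884) = 9.784 m/s.
With constant cross-section the crest speed equals v; applying Bernoulli from the surface up to the crest, P_top = P_atm − ½ρv² − ρg·h_top.
P_top = 99910 − ½·739.0·9.784² − 739.0·9.8·0.7940 = 58790 Pa.

P_top ≈ 58.79 kPa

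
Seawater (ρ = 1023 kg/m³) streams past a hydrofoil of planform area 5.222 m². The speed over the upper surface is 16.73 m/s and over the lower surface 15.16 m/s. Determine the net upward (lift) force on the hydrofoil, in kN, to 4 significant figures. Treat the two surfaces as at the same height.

F ≈ 133.7 kN

From P + ½ρv² = const at equal height, P_low − P_up = ½ρ(v_up² − v_low²).
ΔP = ½·1023·(16.73² − 15.16²) = 25610 Pa.
Lift = ΔP · A = 25610 × 5.222 = 133700 N.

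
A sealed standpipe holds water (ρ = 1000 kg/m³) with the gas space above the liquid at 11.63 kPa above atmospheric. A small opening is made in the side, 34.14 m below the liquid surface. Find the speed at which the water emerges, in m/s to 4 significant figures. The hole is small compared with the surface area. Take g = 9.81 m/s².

v ≈ 26.33 m/s

Take point 1 at the surface (v₁ ≈ 0) and point 2 at the hole (at atmospheric pressure). Bernoulli: P₁ + ρg h = P_atm + ½ρv₂².
With P₁ − P_atm = 11630 Pa, v₂ = √(2gh + 2ΔP/ρ) = √(2·9.81·34.14 + 2·11630/1000) = 26.33 m/s.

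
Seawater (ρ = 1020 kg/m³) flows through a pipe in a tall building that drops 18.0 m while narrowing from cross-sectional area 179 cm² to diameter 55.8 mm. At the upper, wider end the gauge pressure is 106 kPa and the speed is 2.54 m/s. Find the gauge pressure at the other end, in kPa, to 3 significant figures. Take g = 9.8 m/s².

The volume flow rate is constant, so v₂ = (A₁/A₂)v₁ = (179/24.5)·2.54 = 18.6 m/s.
Applying Bernoulli between the two ends and solving for P₂: P₂ = P₁ + ½ρ(v₁² − v₂²) − ρgΔh.
P₂ = 106000 + ½·1020·(2.54² − 18.6²) − 1020·9.8·(−18.0) = 106000 + (-173000) − (-180000) = 113000 Pa.

P₂ ≈ 113 kPa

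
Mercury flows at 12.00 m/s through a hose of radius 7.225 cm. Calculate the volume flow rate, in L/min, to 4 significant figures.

Q = 11810 L/min

Q = A·v = 0.01640 m² × 12.00 m/s = 0.1968 m³/s.
Converting: 0.1968 m³/s × 60000 = 11810 L/min.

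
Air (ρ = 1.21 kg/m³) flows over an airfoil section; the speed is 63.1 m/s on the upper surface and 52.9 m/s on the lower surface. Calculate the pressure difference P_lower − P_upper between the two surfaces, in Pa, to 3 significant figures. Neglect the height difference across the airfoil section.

716 Pa

The pressure is lower where the speed is higher: ΔP = ½ρ(v_up² − v_low²).
ΔP = ½·1.21·(63.1² − 52.9²) = 716 Pa.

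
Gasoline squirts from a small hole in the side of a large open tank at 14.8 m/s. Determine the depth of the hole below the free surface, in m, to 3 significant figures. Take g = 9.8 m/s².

For a small hole in a large open tank, ½v² = gh, giving h = v²/(2g).
h = 14.8²/(2·9.8) = 219/19.60 = 11.2 m.

11.2 m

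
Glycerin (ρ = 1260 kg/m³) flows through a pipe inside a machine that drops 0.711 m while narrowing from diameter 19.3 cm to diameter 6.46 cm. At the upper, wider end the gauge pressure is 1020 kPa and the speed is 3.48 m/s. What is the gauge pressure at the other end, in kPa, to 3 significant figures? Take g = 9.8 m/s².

429 kPa

Continuity gives A₁v₁ = A₂v₂, so v₂ = (293 cm²)/(32.8 cm²) × 3.48 m/s = 31.1 m/s.
Energy conservation along the streamline gives P₂ = P₁ − ½ρ(v₂² − v₁²) − ρg(h₂ − h₁).
P₂ = 1020000 + ½·1260·(3.48² − 31.1²) − 1260·9.8·(−0.711) = 1020000 + (-600000) − (-8780) = 429000 Pa.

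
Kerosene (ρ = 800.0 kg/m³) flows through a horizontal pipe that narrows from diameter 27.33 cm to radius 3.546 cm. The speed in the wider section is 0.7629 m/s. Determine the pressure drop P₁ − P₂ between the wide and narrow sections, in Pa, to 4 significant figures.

ΔP ≈ 51110 Pa

Continuity gives A₁v₁ = A₂v₂, so v₂ = (586.6 cm²)/(39.50 cm²) × 0.7629 m/s = 11.33 m/s.
The pipe is horizontal, so Bernoulli reduces to P₁ + ½ρv₁² = P₂ + ½ρv₂².
P₁ − P₂ = ½·800.0·(11.33² − 0.7629²) = ½·800.0·127.8 = 51110 Pa.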